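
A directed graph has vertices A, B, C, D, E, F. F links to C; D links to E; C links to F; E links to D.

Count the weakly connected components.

4

From A: component {A}.
From B: component {B}.
From C: component {C, F}.
From D: component {D, E}.
That's 4 components.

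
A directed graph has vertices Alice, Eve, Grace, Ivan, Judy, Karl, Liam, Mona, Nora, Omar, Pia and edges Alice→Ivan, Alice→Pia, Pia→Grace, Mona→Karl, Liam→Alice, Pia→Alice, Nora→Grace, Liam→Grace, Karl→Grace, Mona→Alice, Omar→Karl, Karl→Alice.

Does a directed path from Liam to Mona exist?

No

Explore from Liam.
Distance 1: reach Alice, Grace.
Distance 2: reach Ivan, Pia.
The search from Liam is exhausted; no directed path reaches Mona.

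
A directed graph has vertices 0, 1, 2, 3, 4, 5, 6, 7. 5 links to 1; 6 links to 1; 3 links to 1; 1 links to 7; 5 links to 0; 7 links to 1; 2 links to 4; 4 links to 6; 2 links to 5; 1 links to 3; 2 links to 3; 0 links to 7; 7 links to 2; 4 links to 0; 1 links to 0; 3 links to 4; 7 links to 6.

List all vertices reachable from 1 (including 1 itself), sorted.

Start at 1.
Its neighbours: 0, 3, 7.
Then their neighbours: 2, 4, 6.
Then next layer: 5.
Every vertex is now reached.

0, 1, 2, 3, 4, 5, 6, 7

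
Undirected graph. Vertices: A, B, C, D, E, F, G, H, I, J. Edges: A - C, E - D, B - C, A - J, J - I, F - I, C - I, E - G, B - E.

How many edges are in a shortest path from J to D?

5

Distance 0: J.
Distance 1: A, I.
Distance 2: C, F.
Distance 3: B.
Distance 4: E.
Distance 5: D, G — contains D.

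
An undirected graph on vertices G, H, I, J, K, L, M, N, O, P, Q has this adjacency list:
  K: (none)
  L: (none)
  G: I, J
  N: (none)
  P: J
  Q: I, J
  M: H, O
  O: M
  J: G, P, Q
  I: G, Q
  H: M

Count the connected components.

From G: component {G, I, J, P, Q}.
From H: component {H, M, O}.
From K: component {K}.
From L: component {L}.
From N: component {N}.
That's 5 components.

5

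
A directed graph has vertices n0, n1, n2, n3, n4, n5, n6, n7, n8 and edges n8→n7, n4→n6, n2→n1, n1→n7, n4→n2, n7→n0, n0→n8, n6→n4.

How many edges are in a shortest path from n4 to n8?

Distance 0: n4.
Distance 1: n2, n6.
Distance 2: n1.
Distance 3: n7.
Distance 4: n0.
Distance 5: n8 — contains n8.

5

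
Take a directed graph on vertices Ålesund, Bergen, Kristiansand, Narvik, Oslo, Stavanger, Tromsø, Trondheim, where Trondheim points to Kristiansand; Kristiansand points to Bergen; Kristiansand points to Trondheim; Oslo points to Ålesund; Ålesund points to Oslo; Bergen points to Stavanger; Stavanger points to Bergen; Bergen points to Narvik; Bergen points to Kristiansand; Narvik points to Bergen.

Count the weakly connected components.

From Ålesund: component {Ålesund, Oslo}.
From Bergen: component {Bergen, Kristiansand, Narvik, Stavanger, Trondheim}.
From Tromsø: component {Tromsø}.
That's 3 components.

3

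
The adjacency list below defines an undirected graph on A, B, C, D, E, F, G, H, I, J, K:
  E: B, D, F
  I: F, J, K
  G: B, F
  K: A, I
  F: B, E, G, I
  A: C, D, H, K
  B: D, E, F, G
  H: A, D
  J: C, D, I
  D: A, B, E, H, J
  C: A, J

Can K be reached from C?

Explore from C.
Distance 1: reach A, J.
Distance 2: reach D, H, I, K.
Found K.

Yes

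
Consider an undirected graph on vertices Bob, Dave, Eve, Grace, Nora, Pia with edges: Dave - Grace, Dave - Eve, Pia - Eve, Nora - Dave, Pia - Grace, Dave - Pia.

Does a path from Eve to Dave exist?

Yes

Explore from Eve.
Distance 1: reach Dave, Pia.
Found Dave.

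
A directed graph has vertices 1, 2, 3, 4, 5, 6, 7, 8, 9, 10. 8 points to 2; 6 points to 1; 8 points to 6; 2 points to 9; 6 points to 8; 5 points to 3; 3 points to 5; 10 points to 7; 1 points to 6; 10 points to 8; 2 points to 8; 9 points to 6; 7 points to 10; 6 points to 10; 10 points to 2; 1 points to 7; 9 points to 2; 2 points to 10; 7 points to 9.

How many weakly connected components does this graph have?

From 1: component {1, 2, 6, 7, 8, 9, 10}.
From 3: component {3, 5}.
From 4: component {4}.
That's 3 components.

3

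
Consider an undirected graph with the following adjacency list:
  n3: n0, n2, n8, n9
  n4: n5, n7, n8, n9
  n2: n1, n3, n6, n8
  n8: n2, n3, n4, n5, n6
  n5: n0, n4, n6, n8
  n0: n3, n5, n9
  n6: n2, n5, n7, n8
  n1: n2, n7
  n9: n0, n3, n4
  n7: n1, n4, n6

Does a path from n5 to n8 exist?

Yes

Explore from n5.
Distance 1: reach n0, n4, n6, n8.
Found n8.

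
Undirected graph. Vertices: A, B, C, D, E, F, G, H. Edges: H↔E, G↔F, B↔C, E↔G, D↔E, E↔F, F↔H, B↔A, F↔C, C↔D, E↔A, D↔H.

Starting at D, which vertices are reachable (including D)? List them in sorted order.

Start at D.
Its neighbours: C, E, H.
Then their neighbours: A, B, F, G.
Every vertex is now reached.

A, B, C, D, E, F, G, H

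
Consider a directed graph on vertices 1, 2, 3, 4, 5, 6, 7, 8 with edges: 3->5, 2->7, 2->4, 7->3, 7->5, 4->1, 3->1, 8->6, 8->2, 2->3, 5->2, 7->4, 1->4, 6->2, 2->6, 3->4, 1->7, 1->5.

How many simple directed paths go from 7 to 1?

7

7→3→1
7→3→4→1
7→3→5→2→4→1
7→4→1
7→5→2→3→1
7→5→2→3→4→1
7→5→2→4→1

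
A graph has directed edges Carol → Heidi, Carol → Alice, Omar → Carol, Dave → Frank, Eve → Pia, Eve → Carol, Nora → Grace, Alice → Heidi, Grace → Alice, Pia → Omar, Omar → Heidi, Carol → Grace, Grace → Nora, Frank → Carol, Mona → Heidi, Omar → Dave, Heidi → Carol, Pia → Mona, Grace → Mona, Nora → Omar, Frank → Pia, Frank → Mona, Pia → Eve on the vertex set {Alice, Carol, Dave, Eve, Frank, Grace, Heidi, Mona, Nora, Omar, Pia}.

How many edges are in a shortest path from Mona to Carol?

2

Distance 0: Mona.
Distance 1: Heidi.
Distance 2: Carol — contains Carol.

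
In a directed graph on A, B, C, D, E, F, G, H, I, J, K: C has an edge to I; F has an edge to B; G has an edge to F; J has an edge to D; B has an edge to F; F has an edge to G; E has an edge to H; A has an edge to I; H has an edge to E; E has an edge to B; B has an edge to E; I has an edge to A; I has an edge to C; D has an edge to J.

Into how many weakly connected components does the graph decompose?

From A: component {A, C, I}.
From B: component {B, E, F, G, H}.
From D: component {D, J}.
From K: component {K}.
That's 4 components.

4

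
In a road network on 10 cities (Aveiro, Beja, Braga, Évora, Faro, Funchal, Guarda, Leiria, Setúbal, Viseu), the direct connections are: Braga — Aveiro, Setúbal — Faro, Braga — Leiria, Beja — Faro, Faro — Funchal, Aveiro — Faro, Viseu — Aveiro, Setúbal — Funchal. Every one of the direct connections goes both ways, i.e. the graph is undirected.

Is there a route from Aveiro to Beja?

Explore from Aveiro.
Distance 1: reach Braga, Faro, Viseu.
Distance 2: reach Beja, Funchal, Leiria, Setúbal.
Found Beja.

Yes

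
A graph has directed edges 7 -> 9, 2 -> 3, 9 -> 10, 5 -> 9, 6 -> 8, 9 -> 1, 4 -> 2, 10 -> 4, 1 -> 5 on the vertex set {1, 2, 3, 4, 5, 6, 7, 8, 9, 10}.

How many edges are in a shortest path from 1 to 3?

Distance 0: 1.
Distance 1: 5.
Distance 2: 9.
Distance 3: 10.
Distance 4: 4.
Distance 5: 2.
Distance 6: 3 — contains 3.

6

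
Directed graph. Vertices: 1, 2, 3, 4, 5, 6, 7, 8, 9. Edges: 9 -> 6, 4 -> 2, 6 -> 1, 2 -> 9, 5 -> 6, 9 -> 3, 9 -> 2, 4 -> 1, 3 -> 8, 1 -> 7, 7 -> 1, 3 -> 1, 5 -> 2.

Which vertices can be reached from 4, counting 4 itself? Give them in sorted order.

Start at 4.
Its neighbours: 1, 2.
Then their neighbours: 7, 9.
Then next layer: 3, 6.
Then next layer: 8.
Nothing further is reachable.

1, 2, 3, 4, 6, 7, 8, 9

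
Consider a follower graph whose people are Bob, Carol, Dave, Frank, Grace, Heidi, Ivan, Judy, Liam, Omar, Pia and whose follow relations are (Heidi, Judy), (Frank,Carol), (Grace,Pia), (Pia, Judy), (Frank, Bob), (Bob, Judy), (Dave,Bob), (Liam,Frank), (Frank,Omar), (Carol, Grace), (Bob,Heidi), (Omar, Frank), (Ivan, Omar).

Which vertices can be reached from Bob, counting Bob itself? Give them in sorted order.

Bob, Heidi, Judy

Start at Bob.
Its neighbours: Heidi, Judy.
Nothing further is reachable.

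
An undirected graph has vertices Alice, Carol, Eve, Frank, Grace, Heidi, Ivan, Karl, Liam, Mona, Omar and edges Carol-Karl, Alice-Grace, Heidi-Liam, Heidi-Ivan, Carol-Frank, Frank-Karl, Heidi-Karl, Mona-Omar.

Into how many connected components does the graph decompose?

From Alice: component {Alice, Grace}.
From Carol: component {Carol, Frank, Heidi, Ivan, Karl, Liam}.
From Eve: component {Eve}.
From Mona: component {Mona, Omar}.
That's 4 components.

4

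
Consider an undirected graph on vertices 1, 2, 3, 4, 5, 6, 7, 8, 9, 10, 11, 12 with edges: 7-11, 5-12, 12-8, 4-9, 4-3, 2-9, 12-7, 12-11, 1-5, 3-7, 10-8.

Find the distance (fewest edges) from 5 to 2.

6

Distance 0: 5.
Distance 1: 1, 12.
Distance 2: 7, 8, 11.
Distance 3: 3, 10.
Distance 4: 4.
Distance 5: 9.
Distance 6: 2 — contains 2.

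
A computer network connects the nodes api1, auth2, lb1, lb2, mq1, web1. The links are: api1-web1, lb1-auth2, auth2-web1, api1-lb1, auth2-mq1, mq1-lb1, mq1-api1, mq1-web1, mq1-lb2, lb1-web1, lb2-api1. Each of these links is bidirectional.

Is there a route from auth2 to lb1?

Yes

Explore from auth2.
Distance 1: reach lb1, mq1, web1.
Found lb1.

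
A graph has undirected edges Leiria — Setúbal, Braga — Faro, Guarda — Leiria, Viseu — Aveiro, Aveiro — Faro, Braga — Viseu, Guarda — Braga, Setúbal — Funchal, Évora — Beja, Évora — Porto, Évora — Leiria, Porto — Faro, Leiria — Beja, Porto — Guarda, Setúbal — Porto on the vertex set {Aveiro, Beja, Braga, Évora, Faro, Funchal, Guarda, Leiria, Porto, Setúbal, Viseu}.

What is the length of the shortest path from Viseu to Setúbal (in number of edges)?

4

Distance 0: Viseu.
Distance 1: Aveiro, Braga.
Distance 2: Faro, Guarda.
Distance 3: Leiria, Porto.
Distance 4: Beja, Évora, Setúbal — contains Setúbal.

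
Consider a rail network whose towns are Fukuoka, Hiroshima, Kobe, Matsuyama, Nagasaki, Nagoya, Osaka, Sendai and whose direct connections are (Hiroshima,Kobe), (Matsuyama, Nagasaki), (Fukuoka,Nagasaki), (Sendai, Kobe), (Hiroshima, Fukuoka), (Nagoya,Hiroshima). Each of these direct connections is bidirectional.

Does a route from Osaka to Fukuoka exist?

Osaka has no edges, so nothing is reachable from it.

No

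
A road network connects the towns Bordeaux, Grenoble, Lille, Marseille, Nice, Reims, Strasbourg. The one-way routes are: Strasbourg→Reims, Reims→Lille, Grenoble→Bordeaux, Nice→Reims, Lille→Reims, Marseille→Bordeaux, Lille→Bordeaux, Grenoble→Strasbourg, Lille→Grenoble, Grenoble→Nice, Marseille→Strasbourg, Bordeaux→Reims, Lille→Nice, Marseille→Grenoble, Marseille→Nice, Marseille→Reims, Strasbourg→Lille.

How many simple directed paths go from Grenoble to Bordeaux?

4

Grenoble→Bordeaux
Grenoble→Nice→Reims→Lille→Bordeaux
Grenoble→Strasbourg→Lille→Bordeaux
Grenoble→Strasbourg→Reims→Lille→Bordeaux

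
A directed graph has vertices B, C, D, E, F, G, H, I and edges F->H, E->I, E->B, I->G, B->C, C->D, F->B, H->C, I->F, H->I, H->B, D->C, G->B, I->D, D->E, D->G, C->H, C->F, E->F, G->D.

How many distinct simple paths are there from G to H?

G→B→C→D→E→F→H
G→B→C→D→E→I→F→H
G→B→C→F→H
G→B→C→H
G→D→C→F→H
G→D→C→H
G→D→E→B→C→F→H
G→D→E→B→C→H
G→D→E→F→B→C→H
G→D→E→F→H
G→D→E→I→F→B→C→H
G→D→E→I→F→H

12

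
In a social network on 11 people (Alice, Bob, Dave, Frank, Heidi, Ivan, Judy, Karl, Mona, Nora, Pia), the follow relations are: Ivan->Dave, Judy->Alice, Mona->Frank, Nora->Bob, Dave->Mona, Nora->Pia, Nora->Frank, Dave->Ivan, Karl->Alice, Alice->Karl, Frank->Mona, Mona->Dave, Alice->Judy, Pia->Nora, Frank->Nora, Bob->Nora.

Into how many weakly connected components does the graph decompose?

3

From Alice: component {Alice, Judy, Karl}.
From Bob: component {Bob, Dave, Frank, Ivan, Mona, Nora, Pia}.
From Heidi: component {Heidi}.
That's 3 components.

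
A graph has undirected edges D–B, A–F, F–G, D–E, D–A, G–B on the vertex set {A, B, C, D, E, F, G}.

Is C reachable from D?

No

Explore from D.
Distance 1: reach A, B, E.
Distance 2: reach F, G.
The search is exhausted without reaching C; it lies in a different component.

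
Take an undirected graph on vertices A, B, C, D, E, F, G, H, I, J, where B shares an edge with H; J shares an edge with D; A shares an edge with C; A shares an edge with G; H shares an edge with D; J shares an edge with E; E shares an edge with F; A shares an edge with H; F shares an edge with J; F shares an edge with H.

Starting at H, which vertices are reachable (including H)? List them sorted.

A, B, C, D, E, F, G, H, J

Start at H.
Its neighbours: A, B, D, F.
Then their neighbours: C, E, G, J.
Nothing further is reachable.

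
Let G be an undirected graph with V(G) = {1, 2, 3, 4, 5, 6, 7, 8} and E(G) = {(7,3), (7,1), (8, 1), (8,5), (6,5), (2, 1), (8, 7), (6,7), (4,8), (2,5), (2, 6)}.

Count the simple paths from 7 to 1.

8

7–1
7–6–2–1
7–6–2–5–8–1
7–6–5–2–1
7–6–5–8–1
7–8–1
7–8–5–2–1
7–8–5–6–2–1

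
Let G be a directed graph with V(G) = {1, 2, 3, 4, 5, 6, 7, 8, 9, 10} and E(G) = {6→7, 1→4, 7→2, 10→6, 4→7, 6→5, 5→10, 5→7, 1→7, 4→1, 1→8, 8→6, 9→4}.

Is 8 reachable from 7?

Explore from 7.
Distance 1: reach 2.
The search from 7 is exhausted; no directed path reaches 8.

No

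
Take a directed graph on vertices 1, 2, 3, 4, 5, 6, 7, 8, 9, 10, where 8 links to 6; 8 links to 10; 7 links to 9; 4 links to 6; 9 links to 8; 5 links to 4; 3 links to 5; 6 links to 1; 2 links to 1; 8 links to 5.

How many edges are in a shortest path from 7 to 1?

4

Distance 0: 7.
Distance 1: 9.
Distance 2: 8.
Distance 3: 5, 6, 10.
Distance 4: 1, 4 — contains 1.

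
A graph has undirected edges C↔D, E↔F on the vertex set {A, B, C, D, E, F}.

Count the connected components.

4

From A: component {A}.
From B: component {B}.
From C: component {C, D}.
From E: component {E, F}.
That's 4 components.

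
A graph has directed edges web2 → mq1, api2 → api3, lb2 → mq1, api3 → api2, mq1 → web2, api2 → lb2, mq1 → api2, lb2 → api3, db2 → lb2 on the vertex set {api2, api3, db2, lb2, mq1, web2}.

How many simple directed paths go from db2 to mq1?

1

db2→lb2→mq1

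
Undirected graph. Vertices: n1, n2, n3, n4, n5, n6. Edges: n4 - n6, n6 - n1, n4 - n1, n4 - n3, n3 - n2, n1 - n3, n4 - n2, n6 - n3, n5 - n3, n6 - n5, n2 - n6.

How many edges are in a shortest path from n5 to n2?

2

Distance 0: n5.
Distance 1: n3, n6.
Distance 2: n1, n2, n4 — contains n2.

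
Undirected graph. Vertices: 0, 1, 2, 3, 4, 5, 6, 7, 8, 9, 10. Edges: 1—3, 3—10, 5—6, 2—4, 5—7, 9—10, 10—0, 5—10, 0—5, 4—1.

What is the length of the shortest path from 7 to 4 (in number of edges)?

5

Distance 0: 7.
Distance 1: 5.
Distance 2: 0, 6, 10.
Distance 3: 3, 9.
Distance 4: 1.
Distance 5: 4 — contains 4.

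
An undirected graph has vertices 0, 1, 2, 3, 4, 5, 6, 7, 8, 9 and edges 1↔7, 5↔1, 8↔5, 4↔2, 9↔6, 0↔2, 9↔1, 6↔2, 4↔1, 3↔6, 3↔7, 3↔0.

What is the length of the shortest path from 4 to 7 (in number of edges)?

2

Distance 0: 4.
Distance 1: 1, 2.
Distance 2: 0, 5, 6, 7, 9 — contains 7.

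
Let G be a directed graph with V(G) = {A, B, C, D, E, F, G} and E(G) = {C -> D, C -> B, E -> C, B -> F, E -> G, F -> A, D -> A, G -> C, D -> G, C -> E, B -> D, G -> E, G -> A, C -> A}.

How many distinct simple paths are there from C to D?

C→B→D
C→D

2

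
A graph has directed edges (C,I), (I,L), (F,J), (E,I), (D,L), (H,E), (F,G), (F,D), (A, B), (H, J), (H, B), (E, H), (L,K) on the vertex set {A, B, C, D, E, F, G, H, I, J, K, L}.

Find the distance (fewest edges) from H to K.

Distance 0: H.
Distance 1: B, E, J.
Distance 2: I.
Distance 3: L.
Distance 4: K — contains K.

4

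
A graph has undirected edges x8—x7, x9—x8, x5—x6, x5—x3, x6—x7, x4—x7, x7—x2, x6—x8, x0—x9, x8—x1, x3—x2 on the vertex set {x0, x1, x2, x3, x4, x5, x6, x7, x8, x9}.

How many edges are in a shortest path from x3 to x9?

4

Distance 0: x3.
Distance 1: x2, x5.
Distance 2: x6, x7.
Distance 3: x4, x8.
Distance 4: x1, x9 — contains x9.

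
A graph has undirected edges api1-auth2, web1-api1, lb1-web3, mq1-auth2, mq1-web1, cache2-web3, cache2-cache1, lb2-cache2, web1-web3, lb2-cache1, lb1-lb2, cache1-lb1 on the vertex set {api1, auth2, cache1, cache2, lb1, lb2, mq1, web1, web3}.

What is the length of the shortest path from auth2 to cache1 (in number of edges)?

5

Distance 0: auth2.
Distance 1: api1, mq1.
Distance 2: web1.
Distance 3: web3.
Distance 4: cache2, lb1.
Distance 5: cache1, lb2 — contains cache1.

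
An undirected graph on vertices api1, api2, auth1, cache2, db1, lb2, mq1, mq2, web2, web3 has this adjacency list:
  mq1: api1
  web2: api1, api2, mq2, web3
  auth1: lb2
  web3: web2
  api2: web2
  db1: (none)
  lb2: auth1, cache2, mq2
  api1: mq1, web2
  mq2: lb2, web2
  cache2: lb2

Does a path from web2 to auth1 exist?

Explore from web2.
Distance 1: reach api1, api2, mq2, web3.
Distance 2: reach lb2, mq1.
Distance 3: reach auth1, cache2.
Found auth1.

Yes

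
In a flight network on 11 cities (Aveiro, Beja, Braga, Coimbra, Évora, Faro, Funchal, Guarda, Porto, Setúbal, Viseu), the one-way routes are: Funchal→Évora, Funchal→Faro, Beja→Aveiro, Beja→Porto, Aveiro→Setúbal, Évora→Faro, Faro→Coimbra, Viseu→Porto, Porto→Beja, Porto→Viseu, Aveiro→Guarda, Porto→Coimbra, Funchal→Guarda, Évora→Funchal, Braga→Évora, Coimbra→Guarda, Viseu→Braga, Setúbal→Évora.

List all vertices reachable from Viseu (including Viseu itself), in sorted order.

Aveiro, Beja, Braga, Coimbra, Évora, Faro, Funchal, Guarda, Porto, Setúbal, Viseu

Start at Viseu.
Its neighbours: Braga, Porto.
Then their neighbours: Beja, Coimbra, Évora.
Then next layer: Aveiro, Faro, Funchal, Guarda.
Then next layer: Setúbal.
Every vertex is now reached.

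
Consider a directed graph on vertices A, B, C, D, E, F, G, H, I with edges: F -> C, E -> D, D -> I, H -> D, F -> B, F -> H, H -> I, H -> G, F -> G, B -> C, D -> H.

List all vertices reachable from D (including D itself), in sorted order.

D, G, H, I

Start at D.
Its neighbours: H, I.
Then their neighbours: G.
Nothing further is reachable.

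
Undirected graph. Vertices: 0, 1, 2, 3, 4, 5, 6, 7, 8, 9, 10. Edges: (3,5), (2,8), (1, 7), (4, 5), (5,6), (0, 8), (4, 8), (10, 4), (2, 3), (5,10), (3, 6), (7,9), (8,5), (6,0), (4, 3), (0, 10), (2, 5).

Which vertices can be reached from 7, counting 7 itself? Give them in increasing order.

1, 7, 9

Start at 7.
Its neighbours: 1, 9.
Nothing further is reachable.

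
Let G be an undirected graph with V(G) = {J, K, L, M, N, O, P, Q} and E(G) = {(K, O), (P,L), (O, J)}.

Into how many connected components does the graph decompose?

From J: component {J, K, O}.
From L: component {L, P}.
From M: component {M}.
From N: component {N}.
From Q: component {Q}.
That's 5 components.

5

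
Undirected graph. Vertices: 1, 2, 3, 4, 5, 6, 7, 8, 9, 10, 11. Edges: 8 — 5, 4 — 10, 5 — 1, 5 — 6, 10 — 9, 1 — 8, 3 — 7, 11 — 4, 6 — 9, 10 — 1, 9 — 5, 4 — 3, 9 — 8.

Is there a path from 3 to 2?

Explore from 3.
Distance 1: reach 4, 7.
Distance 2: reach 10, 11.
Distance 3: reach 1, 9.
Distance 4: reach 5, 6, 8.
The search is exhausted without reaching 2; it lies in a different component.

No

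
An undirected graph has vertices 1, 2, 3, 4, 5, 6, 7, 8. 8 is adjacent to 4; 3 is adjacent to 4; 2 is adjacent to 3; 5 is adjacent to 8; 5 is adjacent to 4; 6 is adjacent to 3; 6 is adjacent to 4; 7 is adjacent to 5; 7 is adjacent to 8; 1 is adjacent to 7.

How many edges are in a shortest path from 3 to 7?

3

Distance 0: 3.
Distance 1: 2, 4, 6.
Distance 2: 5, 8.
Distance 3: 7 — contains 7.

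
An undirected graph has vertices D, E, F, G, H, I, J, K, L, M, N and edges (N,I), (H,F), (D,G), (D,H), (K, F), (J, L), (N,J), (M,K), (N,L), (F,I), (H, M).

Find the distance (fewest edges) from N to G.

5

Distance 0: N.
Distance 1: I, J, L.
Distance 2: F.
Distance 3: H, K.
Distance 4: D, M.
Distance 5: G — contains G.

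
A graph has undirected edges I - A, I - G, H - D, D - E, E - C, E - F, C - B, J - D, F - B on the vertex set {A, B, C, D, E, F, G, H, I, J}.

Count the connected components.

2

From A: component {A, G, I}.
From B: component {B, C, D, E, F, H, J}.
That's 2 components.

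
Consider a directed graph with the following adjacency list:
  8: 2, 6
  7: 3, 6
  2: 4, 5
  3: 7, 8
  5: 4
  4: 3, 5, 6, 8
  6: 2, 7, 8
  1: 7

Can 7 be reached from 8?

Yes

Explore from 8.
Distance 1: reach 2, 6.
Distance 2: reach 4, 5, 7.
Found 7.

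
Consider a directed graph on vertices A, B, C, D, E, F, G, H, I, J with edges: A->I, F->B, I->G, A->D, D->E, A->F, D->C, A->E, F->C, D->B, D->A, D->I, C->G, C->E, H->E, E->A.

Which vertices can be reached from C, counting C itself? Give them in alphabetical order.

Start at C.
Its neighbours: E, G.
Then their neighbours: A.
Then next layer: D, F, I.
Then next layer: B.
Nothing further is reachable.

A, B, C, D, E, F, G, I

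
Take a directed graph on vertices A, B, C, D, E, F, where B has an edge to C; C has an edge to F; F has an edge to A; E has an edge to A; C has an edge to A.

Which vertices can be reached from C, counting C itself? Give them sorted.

A, C, F

Start at C.
Its neighbours: A, F.
Nothing further is reachable.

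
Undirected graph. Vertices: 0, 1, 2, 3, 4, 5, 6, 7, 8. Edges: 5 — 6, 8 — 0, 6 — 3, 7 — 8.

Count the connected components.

5

From 0: component {0, 7, 8}.
From 1: component {1}.
From 2: component {2}.
From 3: component {3, 5, 6}.
From 4: component {4}.
That's 5 components.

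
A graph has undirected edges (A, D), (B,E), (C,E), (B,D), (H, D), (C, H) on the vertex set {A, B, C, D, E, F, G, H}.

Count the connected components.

From A: component {A, B, C, D, E, H}.
From F: component {F}.
From G: component {G}.
That's 3 components.

3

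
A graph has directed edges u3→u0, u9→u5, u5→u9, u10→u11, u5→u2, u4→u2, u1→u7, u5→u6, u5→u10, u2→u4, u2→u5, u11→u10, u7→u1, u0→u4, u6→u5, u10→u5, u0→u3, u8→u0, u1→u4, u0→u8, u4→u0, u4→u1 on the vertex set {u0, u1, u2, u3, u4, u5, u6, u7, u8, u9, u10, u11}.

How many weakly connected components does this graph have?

1

From u0: component {u0, u1, u2, u3, u4, u5, u6, u7, u8, u9, u10, u11}.
That's 1 component.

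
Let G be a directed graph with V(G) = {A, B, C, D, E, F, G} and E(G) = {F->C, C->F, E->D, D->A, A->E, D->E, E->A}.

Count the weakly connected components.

From A: component {A, D, E}.
From B: component {B}.
From C: component {C, F}.
From G: component {G}.
That's 4 components.

4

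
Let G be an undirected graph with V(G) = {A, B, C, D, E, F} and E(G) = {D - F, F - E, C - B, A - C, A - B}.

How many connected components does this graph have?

2

From A: component {A, B, C}.
From D: component {D, E, F}.
That's 2 components.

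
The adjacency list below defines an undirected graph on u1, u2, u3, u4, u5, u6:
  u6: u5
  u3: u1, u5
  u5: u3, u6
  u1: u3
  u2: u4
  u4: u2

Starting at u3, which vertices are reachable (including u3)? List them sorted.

Start at u3.
Its neighbours: u1, u5.
Then their neighbours: u6.
Nothing further is reachable.

u1, u3, u5, u6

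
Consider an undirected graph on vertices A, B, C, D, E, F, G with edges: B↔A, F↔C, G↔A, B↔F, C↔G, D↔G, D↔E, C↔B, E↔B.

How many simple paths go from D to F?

7

D–E–B–A–G–C–F
D–E–B–C–F
D–E–B–F
D–G–A–B–C–F
D–G–A–B–F
D–G–C–B–F
D–G–C–F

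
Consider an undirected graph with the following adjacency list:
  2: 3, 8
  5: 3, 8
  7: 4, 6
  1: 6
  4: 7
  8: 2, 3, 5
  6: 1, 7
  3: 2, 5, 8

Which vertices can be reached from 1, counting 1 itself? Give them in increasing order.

Start at 1.
Its neighbours: 6.
Then their neighbours: 7.
Then next layer: 4.
Nothing further is reachable.

1, 4, 6, 7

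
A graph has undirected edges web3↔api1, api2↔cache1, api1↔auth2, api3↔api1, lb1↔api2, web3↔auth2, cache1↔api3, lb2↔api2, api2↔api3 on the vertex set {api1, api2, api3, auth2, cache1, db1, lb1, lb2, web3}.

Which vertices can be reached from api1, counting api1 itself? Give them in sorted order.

Start at api1.
Its neighbours: api3, auth2, web3.
Then their neighbours: api2, cache1.
Then next layer: lb1, lb2.
Nothing further is reachable.

api1, api2, api3, auth2, cache1, lb1, lb2, web3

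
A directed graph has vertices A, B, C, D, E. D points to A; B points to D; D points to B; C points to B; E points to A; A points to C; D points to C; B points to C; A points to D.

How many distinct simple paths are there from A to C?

3

A→C
A→D→B→C
A→D→C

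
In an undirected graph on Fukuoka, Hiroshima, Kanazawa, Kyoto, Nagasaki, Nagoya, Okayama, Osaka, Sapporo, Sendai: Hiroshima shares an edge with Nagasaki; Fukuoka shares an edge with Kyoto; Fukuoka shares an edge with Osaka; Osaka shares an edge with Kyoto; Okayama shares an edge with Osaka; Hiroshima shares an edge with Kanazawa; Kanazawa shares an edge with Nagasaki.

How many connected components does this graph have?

5

From Fukuoka: component {Fukuoka, Kyoto, Okayama, Osaka}.
From Hiroshima: component {Hiroshima, Kanazawa, Nagasaki}.
From Nagoya: component {Nagoya}.
From Sapporo: component {Sapporo}.
From Sendai: component {Sendai}.
That's 5 components.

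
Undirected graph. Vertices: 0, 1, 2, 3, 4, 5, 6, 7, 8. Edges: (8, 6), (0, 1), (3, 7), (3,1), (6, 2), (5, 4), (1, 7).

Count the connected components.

3

From 0: component {0, 1, 3, 7}.
From 2: component {2, 6, 8}.
From 4: component {4, 5}.
That's 3 components.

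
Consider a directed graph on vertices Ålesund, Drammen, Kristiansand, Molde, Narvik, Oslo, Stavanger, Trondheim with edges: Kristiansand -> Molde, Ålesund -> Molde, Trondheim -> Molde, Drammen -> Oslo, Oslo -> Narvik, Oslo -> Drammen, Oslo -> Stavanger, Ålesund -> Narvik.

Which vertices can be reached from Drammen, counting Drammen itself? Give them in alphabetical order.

Drammen, Narvik, Oslo, Stavanger

Start at Drammen.
Its neighbours: Oslo.
Then their neighbours: Narvik, Stavanger.
Nothing further is reachable.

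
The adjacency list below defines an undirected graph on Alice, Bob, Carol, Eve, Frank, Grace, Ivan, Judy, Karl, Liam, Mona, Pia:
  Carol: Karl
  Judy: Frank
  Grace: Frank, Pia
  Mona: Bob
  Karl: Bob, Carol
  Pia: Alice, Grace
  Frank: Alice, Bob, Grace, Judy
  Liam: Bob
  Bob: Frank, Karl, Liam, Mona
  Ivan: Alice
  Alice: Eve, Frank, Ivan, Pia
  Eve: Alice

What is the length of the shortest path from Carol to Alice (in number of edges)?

4

Distance 0: Carol.
Distance 1: Karl.
Distance 2: Bob.
Distance 3: Frank, Liam, Mona.
Distance 4: Alice, Grace, Judy — contains Alice.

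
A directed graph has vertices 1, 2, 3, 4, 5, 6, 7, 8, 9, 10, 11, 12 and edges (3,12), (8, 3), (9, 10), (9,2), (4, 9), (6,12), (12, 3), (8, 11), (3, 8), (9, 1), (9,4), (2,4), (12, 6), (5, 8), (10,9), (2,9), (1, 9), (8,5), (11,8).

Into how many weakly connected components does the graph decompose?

From 1: component {1, 2, 4, 9, 10}.
From 3: component {3, 5, 6, 8, 11, 12}.
From 7: component {7}.
That's 3 components.

3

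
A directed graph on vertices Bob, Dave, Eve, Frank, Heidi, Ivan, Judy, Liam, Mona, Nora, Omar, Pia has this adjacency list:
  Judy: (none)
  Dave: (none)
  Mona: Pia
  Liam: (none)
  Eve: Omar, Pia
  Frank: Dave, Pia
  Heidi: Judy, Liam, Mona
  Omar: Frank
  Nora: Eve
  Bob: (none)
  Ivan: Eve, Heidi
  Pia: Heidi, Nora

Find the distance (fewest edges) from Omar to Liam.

4

Distance 0: Omar.
Distance 1: Frank.
Distance 2: Dave, Pia.
Distance 3: Heidi, Nora.
Distance 4: Eve, Judy, Liam, Mona — contains Liam.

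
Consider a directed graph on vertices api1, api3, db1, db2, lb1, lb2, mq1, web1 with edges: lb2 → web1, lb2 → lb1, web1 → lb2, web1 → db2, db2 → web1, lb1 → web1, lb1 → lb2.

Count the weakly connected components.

5

From api1: component {api1}.
From api3: component {api3}.
From db1: component {db1}.
From db2: component {db2, lb1, lb2, web1}.
From mq1: component {mq1}.
That's 5 components.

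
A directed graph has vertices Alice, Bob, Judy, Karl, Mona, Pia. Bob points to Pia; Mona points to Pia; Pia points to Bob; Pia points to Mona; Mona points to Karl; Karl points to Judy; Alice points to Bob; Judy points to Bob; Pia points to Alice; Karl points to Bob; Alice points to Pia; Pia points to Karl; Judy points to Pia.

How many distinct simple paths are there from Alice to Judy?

Alice→Bob→Pia→Karl→Judy
Alice→Bob→Pia→Mona→Karl→Judy
Alice→Pia→Karl→Judy
Alice→Pia→Mona→Karl→Judy

4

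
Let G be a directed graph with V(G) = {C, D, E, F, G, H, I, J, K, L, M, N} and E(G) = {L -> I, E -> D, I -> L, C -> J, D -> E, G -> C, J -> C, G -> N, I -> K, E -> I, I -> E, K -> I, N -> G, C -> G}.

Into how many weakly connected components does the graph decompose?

5

From C: component {C, G, J, N}.
From D: component {D, E, I, K, L}.
From F: component {F}.
From H: component {H}.
From M: component {M}.
That's 5 components.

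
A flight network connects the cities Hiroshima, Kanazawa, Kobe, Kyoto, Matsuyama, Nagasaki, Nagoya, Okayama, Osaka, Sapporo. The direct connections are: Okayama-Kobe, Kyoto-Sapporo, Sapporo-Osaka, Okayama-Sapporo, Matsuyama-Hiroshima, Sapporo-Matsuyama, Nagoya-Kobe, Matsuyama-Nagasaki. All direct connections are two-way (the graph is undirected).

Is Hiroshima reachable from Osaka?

Yes

Explore from Osaka.
Distance 1: reach Sapporo.
Distance 2: reach Kyoto, Matsuyama, Okayama.
Distance 3: reach Hiroshima, Kobe, Nagasaki.
Found Hiroshima.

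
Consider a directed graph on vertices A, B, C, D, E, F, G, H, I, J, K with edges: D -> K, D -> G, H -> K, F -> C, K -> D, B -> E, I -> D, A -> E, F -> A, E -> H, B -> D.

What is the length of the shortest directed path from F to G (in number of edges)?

6

Distance 0: F.
Distance 1: A, C.
Distance 2: E.
Distance 3: H.
Distance 4: K.
Distance 5: D.
Distance 6: G — contains G.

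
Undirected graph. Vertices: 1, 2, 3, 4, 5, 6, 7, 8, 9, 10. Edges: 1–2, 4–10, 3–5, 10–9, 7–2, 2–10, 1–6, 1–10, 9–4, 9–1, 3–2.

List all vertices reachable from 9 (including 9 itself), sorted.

1, 2, 3, 4, 5, 6, 7, 9, 10

Start at 9.
Its neighbours: 1, 4, 10.
Then their neighbours: 2, 6.
Then next layer: 3, 7.
Then next layer: 5.
Nothing further is reachable.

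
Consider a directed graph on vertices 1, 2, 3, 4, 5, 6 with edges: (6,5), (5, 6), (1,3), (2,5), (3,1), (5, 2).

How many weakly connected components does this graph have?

3

From 1: component {1, 3}.
From 2: component {2, 5, 6}.
From 4: component {4}.
That's 3 components.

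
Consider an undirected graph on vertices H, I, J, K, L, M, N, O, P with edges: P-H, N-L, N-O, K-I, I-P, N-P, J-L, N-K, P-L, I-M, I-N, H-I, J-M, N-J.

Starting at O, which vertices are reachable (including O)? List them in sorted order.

Start at O.
Its neighbours: N.
Then their neighbours: I, J, K, L, P.
Then next layer: H, M.
Every vertex is now reached.

H, I, J, K, L, M, N, O, P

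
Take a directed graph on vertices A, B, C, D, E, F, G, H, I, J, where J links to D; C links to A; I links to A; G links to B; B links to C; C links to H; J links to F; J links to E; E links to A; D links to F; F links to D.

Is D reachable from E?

Explore from E.
Distance 1: reach A.
The search from E is exhausted; no directed path reaches D.

No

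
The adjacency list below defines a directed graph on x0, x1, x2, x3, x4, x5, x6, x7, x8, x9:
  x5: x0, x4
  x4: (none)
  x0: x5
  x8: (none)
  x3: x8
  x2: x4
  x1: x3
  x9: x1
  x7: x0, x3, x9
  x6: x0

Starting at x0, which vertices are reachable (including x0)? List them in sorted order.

Start at x0.
Its neighbours: x5.
Then their neighbours: x4.
Nothing further is reachable.

x0, x4, x5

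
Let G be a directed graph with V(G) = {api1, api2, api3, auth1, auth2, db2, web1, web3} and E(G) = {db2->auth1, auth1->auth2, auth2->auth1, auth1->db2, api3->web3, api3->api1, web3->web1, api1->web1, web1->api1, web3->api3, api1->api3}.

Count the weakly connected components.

3

From api1: component {api1, api3, web1, web3}.
From api2: component {api2}.
From auth1: component {auth1, auth2, db2}.
That's 3 components.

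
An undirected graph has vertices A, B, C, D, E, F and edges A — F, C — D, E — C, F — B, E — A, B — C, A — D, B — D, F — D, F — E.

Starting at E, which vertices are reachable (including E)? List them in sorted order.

A, B, C, D, E, F

Start at E.
Its neighbours: A, C, F.
Then their neighbours: B, D.
Every vertex is now reached.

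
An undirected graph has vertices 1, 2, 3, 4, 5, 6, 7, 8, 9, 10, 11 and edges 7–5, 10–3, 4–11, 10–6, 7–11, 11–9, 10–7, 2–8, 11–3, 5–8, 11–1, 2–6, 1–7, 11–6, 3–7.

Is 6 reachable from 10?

Explore from 10.
Distance 1: reach 3, 6, 7.
Found 6.

Yes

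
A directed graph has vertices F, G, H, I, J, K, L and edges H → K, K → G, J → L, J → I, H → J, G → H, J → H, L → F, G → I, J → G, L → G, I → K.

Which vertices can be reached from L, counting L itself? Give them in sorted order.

Start at L.
Its neighbours: F, G.
Then their neighbours: H, I.
Then next layer: J, K.
Every vertex is now reached.

F, G, H, I, J, K, L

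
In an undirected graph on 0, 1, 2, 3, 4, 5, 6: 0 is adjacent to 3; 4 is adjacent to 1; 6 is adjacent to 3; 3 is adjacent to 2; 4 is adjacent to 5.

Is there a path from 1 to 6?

Explore from 1.
Distance 1: reach 4.
Distance 2: reach 5.
The search is exhausted without reaching 6; it lies in a different component.

No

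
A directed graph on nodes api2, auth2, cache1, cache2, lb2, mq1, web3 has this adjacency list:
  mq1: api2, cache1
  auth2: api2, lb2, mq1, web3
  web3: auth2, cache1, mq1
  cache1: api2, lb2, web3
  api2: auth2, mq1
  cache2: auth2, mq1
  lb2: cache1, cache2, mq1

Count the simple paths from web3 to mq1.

14

web3→auth2→api2→mq1
web3→auth2→lb2→cache1→api2→mq1
web3→auth2→lb2→cache2→mq1
web3→auth2→lb2→mq1
web3→auth2→mq1
web3→cache1→api2→auth2→lb2→cache2→mq1
web3→cache1→api2→auth2→lb2→mq1
web3→cache1→api2→auth2→mq1
web3→cache1→api2→mq1
web3→cache1→lb2→cache2→auth2→api2→mq1
web3→cache1→lb2→cache2→auth2→mq1
web3→cache1→lb2→cache2→mq1
web3→cache1→lb2→mq1
web3→mq1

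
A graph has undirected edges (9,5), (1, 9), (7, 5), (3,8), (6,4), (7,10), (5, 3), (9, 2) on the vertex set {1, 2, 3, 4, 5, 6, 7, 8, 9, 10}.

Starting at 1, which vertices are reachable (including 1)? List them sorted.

Start at 1.
Its neighbours: 9.
Then their neighbours: 2, 5.
Then next layer: 3, 7.
Then next layer: 8, 10.
Nothing further is reachable.

1, 2, 3, 5, 7, 8, 9, 10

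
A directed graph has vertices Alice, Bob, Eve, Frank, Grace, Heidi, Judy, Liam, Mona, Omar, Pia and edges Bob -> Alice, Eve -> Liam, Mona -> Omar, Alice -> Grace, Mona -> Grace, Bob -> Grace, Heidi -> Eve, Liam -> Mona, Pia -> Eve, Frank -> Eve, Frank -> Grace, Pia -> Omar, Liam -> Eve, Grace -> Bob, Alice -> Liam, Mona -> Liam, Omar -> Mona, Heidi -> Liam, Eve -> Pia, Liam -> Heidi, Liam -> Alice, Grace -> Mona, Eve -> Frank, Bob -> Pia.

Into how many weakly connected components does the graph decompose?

From Alice: component {Alice, Bob, Eve, Frank, Grace, Heidi, Liam, Mona, Omar, Pia}.
From Judy: component {Judy}.
That's 2 components.

2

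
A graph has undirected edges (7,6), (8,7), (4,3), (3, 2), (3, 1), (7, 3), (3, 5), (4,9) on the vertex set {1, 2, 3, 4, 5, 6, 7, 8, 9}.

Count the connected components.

From 1: component {1, 2, 3, 4, 5, 6, 7, 8, 9}.
That's 1 component.

1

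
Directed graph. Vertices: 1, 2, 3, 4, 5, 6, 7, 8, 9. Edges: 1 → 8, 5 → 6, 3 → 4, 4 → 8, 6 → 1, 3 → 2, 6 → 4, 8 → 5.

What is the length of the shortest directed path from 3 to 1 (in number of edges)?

5

Distance 0: 3.
Distance 1: 2, 4.
Distance 2: 8.
Distance 3: 5.
Distance 4: 6.
Distance 5: 1 — contains 1.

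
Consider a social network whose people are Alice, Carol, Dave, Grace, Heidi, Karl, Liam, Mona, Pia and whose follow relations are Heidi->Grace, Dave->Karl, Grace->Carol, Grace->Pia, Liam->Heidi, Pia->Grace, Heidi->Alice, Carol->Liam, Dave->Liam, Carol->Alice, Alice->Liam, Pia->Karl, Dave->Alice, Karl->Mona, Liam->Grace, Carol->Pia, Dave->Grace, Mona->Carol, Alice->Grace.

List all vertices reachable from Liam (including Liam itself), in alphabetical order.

Alice, Carol, Grace, Heidi, Karl, Liam, Mona, Pia

Start at Liam.
Its neighbours: Grace, Heidi.
Then their neighbours: Alice, Carol, Pia.
Then next layer: Karl.
Then next layer: Mona.
Nothing further is reachable.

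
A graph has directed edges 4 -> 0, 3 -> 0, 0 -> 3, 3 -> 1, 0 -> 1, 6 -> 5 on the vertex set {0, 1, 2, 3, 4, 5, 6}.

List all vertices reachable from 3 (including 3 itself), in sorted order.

0, 1, 3

Start at 3.
Its neighbours: 0, 1.
Nothing further is reachable.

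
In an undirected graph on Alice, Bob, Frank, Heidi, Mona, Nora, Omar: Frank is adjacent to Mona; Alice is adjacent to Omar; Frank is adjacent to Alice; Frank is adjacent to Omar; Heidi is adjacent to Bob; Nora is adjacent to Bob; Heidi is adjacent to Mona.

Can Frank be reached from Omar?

Yes

Explore from Omar.
Distance 1: reach Alice, Frank.
Found Frank.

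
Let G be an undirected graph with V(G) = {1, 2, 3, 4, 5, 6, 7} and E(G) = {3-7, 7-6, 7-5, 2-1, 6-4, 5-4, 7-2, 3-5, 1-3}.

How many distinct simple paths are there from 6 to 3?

6–4–5–3
6–4–5–7–2–1–3
6–4–5–7–3
6–7–2–1–3
6–7–3
6–7–5–3

6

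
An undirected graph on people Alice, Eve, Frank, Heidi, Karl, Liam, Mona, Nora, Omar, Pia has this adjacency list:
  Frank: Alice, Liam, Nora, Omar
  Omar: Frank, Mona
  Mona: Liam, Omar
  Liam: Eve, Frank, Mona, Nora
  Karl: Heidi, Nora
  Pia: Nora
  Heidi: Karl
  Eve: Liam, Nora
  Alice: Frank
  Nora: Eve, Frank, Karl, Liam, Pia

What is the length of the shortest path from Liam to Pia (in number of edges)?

Distance 0: Liam.
Distance 1: Eve, Frank, Mona, Nora.
Distance 2: Alice, Karl, Omar, Pia — contains Pia.

2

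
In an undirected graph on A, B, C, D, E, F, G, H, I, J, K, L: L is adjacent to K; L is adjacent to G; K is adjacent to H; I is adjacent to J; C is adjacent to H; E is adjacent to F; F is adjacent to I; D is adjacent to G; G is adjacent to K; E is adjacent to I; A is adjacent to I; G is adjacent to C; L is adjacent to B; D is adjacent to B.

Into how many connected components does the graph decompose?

From A: component {A, E, F, I, J}.
From B: component {B, C, D, G, H, K, L}.
That's 2 components.

2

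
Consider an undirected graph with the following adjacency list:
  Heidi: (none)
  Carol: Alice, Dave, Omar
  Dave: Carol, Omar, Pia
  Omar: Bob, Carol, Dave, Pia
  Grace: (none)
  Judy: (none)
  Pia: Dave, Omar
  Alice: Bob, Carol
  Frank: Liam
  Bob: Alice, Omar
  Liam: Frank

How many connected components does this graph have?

From Alice: component {Alice, Bob, Carol, Dave, Omar, Pia}.
From Frank: component {Frank, Liam}.
From Grace: component {Grace}.
From Heidi: component {Heidi}.
From Judy: component {Judy}.
That's 5 components.

5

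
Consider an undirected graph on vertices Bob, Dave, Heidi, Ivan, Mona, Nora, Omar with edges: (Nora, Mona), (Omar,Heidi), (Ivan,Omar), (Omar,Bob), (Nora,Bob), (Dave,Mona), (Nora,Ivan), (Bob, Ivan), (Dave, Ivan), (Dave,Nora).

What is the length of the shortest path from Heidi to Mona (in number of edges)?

4

Distance 0: Heidi.
Distance 1: Omar.
Distance 2: Bob, Ivan.
Distance 3: Dave, Nora.
Distance 4: Mona — contains Mona.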